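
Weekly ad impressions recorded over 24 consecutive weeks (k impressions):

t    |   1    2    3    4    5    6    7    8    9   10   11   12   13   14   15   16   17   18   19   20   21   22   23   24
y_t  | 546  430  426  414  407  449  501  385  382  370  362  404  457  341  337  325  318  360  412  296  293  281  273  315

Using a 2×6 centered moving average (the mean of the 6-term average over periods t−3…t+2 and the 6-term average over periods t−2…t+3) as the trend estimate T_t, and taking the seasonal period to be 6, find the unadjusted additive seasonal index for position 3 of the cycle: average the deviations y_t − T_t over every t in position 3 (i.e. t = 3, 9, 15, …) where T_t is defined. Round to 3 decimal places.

-22.611

Season position 3 occurs at t = 9, 15, 21 (where T_t is defined).
t=9: T_9 = 404.41667; y_9 − T_9 = 382 − 404.41667 = -22.41667
t=15: T_15 = 360.00000; y_15 − T_15 = 337 − 360.00000 = -23.00000
t=21: T_21 = 315.41667; y_21 − T_21 = 293 − 315.41667 = -22.41667
Mean deviation: (-22.41667 + -23.00000 + -22.41667) / 3 = -22.611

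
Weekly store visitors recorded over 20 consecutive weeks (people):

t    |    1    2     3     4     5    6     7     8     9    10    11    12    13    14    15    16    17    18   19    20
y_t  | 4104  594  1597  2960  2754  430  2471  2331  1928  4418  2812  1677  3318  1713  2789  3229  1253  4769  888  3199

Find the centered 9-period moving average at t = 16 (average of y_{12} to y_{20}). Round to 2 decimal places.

Sum of periods 12–20: 1677 + 3318 + 1713 + 2789 + 3229 + 1253 + 4769 + 888 + 3199 = 22835
Divide by 9: 22835 / 9 = 2537.22

2537.22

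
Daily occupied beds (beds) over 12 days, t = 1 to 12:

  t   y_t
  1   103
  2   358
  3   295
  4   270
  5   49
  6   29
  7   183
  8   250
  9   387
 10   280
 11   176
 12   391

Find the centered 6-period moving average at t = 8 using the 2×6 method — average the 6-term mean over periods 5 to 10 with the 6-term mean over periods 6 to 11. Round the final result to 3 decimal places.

Sum over 5–10: 49 + 29 + 183 + 250 + 387 + 280 = 1178
Sum over 6–11: 29 + 183 + 250 + 387 + 280 + 176 = 1305
CMA at t=8 = (1178 + 1305) / (2·6) = 2483 / 12 = 206.917

206.917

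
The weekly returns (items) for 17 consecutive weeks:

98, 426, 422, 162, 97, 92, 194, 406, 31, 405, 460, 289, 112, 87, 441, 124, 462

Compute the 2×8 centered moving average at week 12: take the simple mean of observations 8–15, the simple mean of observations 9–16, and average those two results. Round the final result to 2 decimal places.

Sum over 8–15: 406 + 31 + 405 + 460 + 289 + 112 + 87 + 441 = 2231
Sum over 9–16: 31 + 405 + 460 + 289 + 112 + 87 + 441 + 124 = 1949
CMA at t=12 = (2231 + 1949) / (2·8) = 4180 / 16 = 261.25

261.25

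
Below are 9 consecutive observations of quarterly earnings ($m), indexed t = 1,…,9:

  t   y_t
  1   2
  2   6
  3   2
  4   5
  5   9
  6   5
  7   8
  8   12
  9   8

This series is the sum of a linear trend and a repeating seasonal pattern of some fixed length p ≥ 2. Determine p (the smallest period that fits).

First differences y_{t+1} − y_t: 4, -4, 3, 4, -4, 3, 4, -4, …
The difference pattern repeats every 3 terms and not for any smaller step, so p = 3.

3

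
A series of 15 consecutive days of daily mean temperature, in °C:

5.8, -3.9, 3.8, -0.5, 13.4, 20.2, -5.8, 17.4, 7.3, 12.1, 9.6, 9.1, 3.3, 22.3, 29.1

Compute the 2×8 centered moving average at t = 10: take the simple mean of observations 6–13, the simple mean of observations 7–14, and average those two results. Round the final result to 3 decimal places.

Sum over 6–13: 20.2 + (-5.8) + 17.4 + 7.3 + 12.1 + 9.6 + 9.1 + 3.3 = 73.2
Sum over 7–14: (-5.8) + 17.4 + 7.3 + 12.1 + 9.6 + 9.1 + 3.3 + 22.3 = 75.3
CMA at t=10 = (73.2 + 75.3) / (2·8) = 148.5 / 16 = 9.281

9.281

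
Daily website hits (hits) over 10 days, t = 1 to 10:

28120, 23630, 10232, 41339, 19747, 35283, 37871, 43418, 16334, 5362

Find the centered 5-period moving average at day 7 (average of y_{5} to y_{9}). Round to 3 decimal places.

Sum of periods 5–9: 19747 + 35283 + 37871 + 43418 + 16334 = 152653
Divide by 5: 152653 / 5 = 30530.600

30530.600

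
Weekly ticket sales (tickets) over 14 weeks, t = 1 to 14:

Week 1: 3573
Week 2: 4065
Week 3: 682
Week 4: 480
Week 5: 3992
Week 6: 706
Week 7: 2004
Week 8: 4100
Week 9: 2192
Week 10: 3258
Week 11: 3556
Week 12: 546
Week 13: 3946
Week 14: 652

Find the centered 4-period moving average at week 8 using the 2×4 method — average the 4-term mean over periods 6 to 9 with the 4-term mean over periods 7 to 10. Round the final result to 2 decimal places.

Sum over 6–9: 706 + 2004 + 4100 + 2192 = 9002
Sum over 7–10: 2004 + 4100 + 2192 + 3258 = 11554
CMA at t=8 = (9002 + 11554) / (2·4) = 20556 / 8 = 2569.50

2569.50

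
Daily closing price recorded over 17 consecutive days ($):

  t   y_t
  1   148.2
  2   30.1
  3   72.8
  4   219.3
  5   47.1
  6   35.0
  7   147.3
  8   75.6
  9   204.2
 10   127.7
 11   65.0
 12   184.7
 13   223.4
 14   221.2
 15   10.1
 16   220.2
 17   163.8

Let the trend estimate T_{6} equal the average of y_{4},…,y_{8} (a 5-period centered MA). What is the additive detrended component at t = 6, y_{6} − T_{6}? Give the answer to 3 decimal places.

-69.860

Trend T_6 = (219.3 + 47.1 + 35.0 + 147.3 + 75.6) / 5 = 524.3/5 = 104.86000
Detrended value: 35.0 − 104.86000 = -69.860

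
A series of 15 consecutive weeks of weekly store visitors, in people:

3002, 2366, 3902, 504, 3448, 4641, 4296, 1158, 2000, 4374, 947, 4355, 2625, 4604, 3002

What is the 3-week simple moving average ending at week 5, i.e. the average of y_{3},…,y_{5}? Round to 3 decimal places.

2618.000

Sum of periods 3–5: 3902 + 504 + 3448 = 7854
Divide by 3: 7854 / 3 = 2618.000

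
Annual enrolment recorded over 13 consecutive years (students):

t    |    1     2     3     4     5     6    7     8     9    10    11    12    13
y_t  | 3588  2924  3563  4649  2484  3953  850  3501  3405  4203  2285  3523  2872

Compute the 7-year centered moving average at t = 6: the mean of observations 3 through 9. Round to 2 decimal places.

3200.71

Sum of periods 3–9: 3563 + 4649 + 2484 + 3953 + 850 + 3501 + 3405 = 22405
Divide by 7: 22405 / 7 = 3200.71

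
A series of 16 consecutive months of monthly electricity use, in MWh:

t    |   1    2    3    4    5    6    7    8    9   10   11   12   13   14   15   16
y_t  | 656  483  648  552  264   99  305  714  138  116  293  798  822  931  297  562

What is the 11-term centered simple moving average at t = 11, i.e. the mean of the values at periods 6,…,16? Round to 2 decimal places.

Sum of periods 6–16: 99 + 305 + 714 + 138 + 116 + 293 + 798 + 822 + 931 + 297 + 562 = 5075
Divide by 11: 5075 / 11 = 461.36

461.36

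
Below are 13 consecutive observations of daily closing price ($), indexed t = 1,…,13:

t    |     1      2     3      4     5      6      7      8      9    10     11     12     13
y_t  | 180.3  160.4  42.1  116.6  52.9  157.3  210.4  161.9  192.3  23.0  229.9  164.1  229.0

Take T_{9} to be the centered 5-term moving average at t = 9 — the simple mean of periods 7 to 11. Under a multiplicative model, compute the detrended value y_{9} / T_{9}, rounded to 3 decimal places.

Trend T_9 = (210.4 + 161.9 + 192.3 + 23.0 + 229.9) / 5 = 817.5/5 = 163.50000
Ratio to trend: 192.3 / 163.50000 = 1.176

1.176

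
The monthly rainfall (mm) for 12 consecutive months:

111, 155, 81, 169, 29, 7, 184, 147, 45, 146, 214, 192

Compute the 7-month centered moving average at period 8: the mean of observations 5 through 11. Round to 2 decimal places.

110.29

Sum of periods 5–11: 29 + 7 + 184 + 147 + 45 + 146 + 214 = 772
Divide by 7: 772 / 7 = 110.29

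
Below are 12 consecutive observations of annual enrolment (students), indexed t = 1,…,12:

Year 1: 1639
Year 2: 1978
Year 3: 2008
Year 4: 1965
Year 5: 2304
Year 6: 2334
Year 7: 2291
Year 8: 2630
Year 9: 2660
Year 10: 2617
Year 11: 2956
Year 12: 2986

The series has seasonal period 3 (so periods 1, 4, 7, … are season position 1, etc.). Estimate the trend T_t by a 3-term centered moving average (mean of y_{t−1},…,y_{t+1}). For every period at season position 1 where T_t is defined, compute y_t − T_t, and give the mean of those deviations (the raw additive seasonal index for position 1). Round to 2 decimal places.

-127.33

Season position 1 occurs at t = 4, 7, 10 (where T_t is defined).
t=4: T_4 = 2092.3333; y_4 − T_4 = 1965 − 2092.3333 = -127.3333
t=7: T_7 = 2418.3333; y_7 − T_7 = 2291 − 2418.3333 = -127.3333
t=10: T_10 = 2744.3333; y_10 − T_10 = 2617 − 2744.3333 = -127.3333
Mean deviation: (-127.3333 + -127.3333 + -127.3333) / 3 = -127.33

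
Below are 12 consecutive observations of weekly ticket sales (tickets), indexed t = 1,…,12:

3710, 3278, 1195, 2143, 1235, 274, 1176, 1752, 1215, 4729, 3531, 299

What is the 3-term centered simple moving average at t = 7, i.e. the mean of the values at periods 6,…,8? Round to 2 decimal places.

1067.33

Sum of periods 6–8: 274 + 1176 + 1752 = 3202
Divide by 3: 3202 / 3 = 1067.33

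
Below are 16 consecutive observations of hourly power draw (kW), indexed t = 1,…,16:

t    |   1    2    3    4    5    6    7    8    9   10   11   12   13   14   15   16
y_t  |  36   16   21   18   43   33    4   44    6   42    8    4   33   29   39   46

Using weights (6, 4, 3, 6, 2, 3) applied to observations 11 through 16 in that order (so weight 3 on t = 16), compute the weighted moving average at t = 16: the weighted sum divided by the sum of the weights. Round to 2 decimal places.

Weighted sum: 6·8 + 4·4 + 3·33 + 6·29 + 2·39 + 3·46 = 48 + 16 + 99 + 174 + 78 + 138 = 553
Weight total: 6 + 4 + 3 + 6 + 2 + 3 = 24
WMA = 553 / 24 = 23.04

23.04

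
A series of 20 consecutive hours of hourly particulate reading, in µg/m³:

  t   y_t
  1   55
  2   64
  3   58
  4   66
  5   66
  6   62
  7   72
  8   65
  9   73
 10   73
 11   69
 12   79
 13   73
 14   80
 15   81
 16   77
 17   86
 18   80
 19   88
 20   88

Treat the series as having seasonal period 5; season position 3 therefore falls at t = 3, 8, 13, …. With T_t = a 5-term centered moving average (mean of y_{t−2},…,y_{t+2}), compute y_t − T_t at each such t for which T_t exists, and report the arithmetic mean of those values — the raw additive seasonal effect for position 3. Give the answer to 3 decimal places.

Season position 3 occurs at t = 3, 8, 13, 18 (where T_t is defined).
t=3: T_3 = 61.80000; y_3 − T_3 = 58 − 61.80000 = -3.80000
t=8: T_8 = 69.00000; y_8 − T_8 = 65 − 69.00000 = -4.00000
t=13: T_13 = 76.40000; y_13 − T_13 = 73 − 76.40000 = -3.40000
t=18: T_18 = 83.80000; y_18 − T_18 = 80 − 83.80000 = -3.80000
Mean deviation: (-3.80000 + -4.00000 + -3.40000 + -3.80000) / 4 = -3.750

-3.750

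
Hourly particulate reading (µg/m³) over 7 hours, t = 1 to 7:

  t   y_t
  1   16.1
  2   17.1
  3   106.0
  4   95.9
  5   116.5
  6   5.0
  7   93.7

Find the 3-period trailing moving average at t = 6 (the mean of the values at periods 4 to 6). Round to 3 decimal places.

72.467

Sum of periods 4–6: 95.9 + 116.5 + 5.0 = 217.4
Divide by 3: 217.4 / 3 = 72.467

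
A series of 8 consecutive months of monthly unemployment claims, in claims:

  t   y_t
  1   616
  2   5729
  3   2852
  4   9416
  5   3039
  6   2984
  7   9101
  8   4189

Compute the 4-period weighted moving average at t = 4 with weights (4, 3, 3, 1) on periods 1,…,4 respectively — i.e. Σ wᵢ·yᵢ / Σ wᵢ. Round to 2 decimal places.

Weighted sum: 4·616 + 3·5729 + 3·2852 + 1·9416 = 2464 + 17187 + 8556 + 9416 = 37623
Weight total: 4 + 3 + 3 + 1 = 11
WMA = 37623 / 11 = 3420.27

3420.27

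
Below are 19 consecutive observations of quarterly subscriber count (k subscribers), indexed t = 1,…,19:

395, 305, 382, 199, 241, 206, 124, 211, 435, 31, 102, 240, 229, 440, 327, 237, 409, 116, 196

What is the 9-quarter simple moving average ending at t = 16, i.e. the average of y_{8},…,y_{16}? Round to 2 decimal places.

250.22

Sum of periods 8–16: 211 + 435 + 31 + 102 + 240 + 229 + 440 + 327 + 237 = 2252
Divide by 9: 2252 / 9 = 250.22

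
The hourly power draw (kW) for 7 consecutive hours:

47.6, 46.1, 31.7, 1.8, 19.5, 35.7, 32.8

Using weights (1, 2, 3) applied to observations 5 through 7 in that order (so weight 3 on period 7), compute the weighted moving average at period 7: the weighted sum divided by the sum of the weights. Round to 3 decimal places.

Weighted sum: 1·19.5 + 2·35.7 + 3·32.8 = 19.5 + 71.4 + 98.4 = 189.3
Weight total: 1 + 2 + 3 = 6
WMA = 189.3 / 6 = 31.550

31.550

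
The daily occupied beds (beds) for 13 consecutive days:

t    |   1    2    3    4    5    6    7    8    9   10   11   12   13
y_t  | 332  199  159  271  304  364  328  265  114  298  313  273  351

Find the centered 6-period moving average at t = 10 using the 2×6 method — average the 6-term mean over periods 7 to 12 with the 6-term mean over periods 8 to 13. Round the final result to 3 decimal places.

Sum over 7–12: 328 + 265 + 114 + 298 + 313 + 273 = 1591
Sum over 8–13: 265 + 114 + 298 + 313 + 273 + 351 = 1614
CMA at t=10 = (1591 + 1614) / (2·6) = 3205 / 12 = 267.083

267.083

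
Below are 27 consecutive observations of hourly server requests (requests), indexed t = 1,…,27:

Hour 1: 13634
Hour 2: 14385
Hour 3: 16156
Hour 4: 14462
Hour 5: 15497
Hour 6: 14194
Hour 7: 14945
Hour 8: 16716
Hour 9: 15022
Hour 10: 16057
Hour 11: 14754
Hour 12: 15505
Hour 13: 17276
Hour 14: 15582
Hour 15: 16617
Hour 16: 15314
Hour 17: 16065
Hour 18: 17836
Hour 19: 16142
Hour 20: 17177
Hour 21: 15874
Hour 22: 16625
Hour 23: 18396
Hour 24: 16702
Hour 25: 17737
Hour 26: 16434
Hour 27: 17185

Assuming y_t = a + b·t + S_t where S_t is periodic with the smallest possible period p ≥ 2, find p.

First differences y_{t+1} − y_t: 751, 1771, -1694, 1035, -1303, 751, 1771, -1694, 1035, -1303, 751, 1771, …
The difference pattern repeats every 5 terms and not for any smaller step, so p = 5.

5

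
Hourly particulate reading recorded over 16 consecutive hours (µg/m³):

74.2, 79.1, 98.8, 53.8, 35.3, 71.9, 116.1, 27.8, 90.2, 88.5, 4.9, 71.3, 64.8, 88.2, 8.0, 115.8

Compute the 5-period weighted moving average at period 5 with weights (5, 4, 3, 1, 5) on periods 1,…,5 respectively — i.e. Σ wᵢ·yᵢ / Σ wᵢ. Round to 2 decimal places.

Weighted sum: 5·74.2 + 4·79.1 + 3·98.8 + 1·53.8 + 5·35.3 = 371.0 + 316.4 + 296.4 + 53.8 + 176.5 = 1214.1
Weight total: 5 + 4 + 3 + 1 + 5 = 18
WMA = 1214.1 / 18 = 67.45

67.45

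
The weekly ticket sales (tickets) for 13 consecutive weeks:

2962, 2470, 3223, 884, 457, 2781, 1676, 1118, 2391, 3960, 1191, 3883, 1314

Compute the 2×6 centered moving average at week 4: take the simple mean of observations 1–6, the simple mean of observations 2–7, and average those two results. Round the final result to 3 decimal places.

Sum over 1–6: 2962 + 2470 + 3223 + 884 + 457 + 2781 = 12777
Sum over 2–7: 2470 + 3223 + 884 + 457 + 2781 + 1676 = 11491
CMA at t=4 = (12777 + 11491) / (2·6) = 24268 / 12 = 2022.333

2022.333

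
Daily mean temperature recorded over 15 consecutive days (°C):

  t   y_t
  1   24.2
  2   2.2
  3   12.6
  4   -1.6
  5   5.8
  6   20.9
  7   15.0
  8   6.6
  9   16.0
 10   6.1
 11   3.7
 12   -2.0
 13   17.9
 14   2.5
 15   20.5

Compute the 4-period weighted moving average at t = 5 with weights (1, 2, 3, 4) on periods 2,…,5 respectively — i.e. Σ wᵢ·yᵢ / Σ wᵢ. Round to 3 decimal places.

Weighted sum: 1·2.2 + 2·12.6 + 3·-1.6 + 4·5.8 = 2.2 + 25.2 + -4.8 + 23.2 = 45.8
Weight total: 1 + 2 + 3 + 4 = 10
WMA = 45.8 / 10 = 4.580

4.580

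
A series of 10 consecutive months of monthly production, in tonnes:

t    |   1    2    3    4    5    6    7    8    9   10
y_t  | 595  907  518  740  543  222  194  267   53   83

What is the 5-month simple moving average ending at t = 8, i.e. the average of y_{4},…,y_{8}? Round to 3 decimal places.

393.200

Sum of periods 4–8: 740 + 543 + 222 + 194 + 267 = 1966
Divide by 5: 1966 / 5 = 393.200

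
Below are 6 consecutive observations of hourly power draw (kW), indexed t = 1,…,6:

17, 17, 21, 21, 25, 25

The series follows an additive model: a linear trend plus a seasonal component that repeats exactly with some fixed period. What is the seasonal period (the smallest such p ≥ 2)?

First differences y_{t+1} − y_t: 0, 4, 0, 4, 0, …
The difference pattern repeats every 2 terms and not for any smaller step, so p = 2.

2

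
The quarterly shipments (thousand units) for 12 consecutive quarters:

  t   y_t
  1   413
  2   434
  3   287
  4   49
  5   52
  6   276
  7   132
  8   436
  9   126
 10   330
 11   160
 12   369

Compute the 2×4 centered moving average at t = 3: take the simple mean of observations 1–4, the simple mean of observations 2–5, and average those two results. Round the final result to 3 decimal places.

Sum over 1–4: 413 + 434 + 287 + 49 = 1183
Sum over 2–5: 434 + 287 + 49 + 52 = 822
CMA at t=3 = (1183 + 822) / (2·4) = 2005 / 8 = 250.625

250.625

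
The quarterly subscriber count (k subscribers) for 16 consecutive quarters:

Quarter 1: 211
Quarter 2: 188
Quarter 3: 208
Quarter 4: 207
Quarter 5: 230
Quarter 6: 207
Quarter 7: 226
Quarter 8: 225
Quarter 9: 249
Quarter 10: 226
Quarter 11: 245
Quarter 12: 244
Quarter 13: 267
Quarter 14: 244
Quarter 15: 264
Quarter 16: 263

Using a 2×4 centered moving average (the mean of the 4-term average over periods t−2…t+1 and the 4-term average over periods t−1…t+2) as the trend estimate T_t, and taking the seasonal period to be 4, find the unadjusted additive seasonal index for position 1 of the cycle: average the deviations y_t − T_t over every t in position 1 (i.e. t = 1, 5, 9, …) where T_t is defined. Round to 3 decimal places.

14.833

Season position 1 occurs at t = 5, 9, 13 (where T_t is defined).
t=5: T_5 = 215.25000; y_5 − T_5 = 230 − 215.25000 = 14.75000
t=9: T_9 = 233.87500; y_9 − T_9 = 249 − 233.87500 = 15.12500
t=13: T_13 = 252.37500; y_13 − T_13 = 267 − 252.37500 = 14.62500
Mean deviation: (14.75000 + 15.12500 + 14.62500) / 3 = 14.833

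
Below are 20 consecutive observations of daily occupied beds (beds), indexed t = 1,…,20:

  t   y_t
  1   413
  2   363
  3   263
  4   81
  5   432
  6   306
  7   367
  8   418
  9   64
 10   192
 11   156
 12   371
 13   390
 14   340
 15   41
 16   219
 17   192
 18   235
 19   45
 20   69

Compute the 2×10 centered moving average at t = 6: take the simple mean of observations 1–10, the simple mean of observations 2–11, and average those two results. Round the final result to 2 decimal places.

Sum over 1–10: 413 + 363 + 263 + 81 + 432 + 306 + 367 + 418 + 64 + 192 = 2899
Sum over 2–11: 363 + 263 + 81 + 432 + 306 + 367 + 418 + 64 + 192 + 156 = 2642
CMA at t=6 = (2899 + 2642) / (2·10) = 5541 / 20 = 277.05

277.05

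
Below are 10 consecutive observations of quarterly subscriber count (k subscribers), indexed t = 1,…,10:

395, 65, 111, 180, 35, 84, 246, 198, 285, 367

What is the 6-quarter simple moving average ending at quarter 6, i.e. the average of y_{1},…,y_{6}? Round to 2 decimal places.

145.00

Sum of periods 1–6: 395 + 65 + 111 + 180 + 35 + 84 = 870
Divide by 6: 870 / 6 = 145.00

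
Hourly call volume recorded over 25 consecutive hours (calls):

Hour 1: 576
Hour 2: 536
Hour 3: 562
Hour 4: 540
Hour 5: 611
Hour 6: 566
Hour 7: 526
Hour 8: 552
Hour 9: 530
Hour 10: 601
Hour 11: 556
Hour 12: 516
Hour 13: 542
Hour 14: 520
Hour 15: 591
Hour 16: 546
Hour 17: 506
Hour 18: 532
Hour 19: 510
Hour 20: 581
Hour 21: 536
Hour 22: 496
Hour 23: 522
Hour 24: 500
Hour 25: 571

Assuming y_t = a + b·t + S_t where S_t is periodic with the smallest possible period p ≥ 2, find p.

First differences y_{t+1} − y_t: -40, 26, -22, 71, -45, -40, 26, -22, 71, -45, -40, 26, …
The difference pattern repeats every 5 terms and not for any smaller step, so p = 5.

5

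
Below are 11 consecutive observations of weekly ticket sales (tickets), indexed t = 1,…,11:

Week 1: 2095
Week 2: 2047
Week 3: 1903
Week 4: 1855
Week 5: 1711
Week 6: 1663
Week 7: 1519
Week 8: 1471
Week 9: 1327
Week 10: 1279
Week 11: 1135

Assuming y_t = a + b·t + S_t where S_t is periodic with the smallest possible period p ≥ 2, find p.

First differences y_{t+1} − y_t: -48, -144, -48, -144, -48, -144, …
The difference pattern repeats every 2 terms and not for any smaller step, so p = 2.

2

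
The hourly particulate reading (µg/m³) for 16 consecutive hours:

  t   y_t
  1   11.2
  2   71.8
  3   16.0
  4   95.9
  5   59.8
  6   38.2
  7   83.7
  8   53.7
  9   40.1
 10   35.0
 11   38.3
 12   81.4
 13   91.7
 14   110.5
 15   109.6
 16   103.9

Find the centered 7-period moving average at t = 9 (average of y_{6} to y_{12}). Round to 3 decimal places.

Sum of periods 6–12: 38.2 + 83.7 + 53.7 + 40.1 + 35.0 + 38.3 + 81.4 = 370.4
Divide by 7: 370.4 / 7 = 52.914

52.914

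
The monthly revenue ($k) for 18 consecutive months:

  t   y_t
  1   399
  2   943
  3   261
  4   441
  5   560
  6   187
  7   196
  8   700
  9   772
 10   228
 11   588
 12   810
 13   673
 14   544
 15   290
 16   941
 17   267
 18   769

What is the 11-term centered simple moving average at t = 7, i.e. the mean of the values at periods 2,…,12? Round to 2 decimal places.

Sum of periods 2–12: 943 + 261 + 441 + 560 + 187 + 196 + 700 + 772 + 228 + 588 + 810 = 5686
Divide by 11: 5686 / 11 = 516.91

516.91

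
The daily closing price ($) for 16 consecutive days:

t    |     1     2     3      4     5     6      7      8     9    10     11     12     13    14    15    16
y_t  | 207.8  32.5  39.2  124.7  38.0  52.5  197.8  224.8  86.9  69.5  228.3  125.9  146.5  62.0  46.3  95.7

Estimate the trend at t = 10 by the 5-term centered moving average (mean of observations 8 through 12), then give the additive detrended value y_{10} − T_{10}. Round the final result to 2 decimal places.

Trend T_10 = (224.8 + 86.9 + 69.5 + 228.3 + 125.9) / 5 = 735.4/5 = 147.0800
Detrended value: 69.5 − 147.0800 = -77.58

-77.58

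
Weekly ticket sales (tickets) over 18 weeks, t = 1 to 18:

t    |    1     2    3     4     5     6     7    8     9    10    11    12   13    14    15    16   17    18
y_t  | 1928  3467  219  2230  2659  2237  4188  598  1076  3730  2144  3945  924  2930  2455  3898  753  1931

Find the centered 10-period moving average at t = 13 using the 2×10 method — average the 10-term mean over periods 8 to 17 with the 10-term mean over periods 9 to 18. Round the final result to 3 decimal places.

2311.950

Sum over 8–17: 598 + 1076 + 3730 + 2144 + 3945 + 924 + 2930 + 2455 + 3898 + 753 = 22453
Sum over 9–18: 1076 + 3730 + 2144 + 3945 + 924 + 2930 + 2455 + 3898 + 753 + 1931 = 23786
CMA at t=13 = (22453 + 23786) / (2·10) = 46239 / 20 = 2311.950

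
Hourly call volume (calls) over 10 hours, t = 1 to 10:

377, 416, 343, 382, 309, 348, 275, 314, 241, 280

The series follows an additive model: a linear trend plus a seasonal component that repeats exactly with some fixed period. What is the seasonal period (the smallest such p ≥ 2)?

2

First differences y_{t+1} − y_t: 39, -73, 39, -73, 39, -73, …
The difference pattern repeats every 2 terms and not for any smaller step, so p = 2.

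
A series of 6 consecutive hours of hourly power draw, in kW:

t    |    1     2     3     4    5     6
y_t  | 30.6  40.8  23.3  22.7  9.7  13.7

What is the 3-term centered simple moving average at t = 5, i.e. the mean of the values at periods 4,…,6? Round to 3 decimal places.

15.367

Sum of periods 4–6: 22.7 + 9.7 + 13.7 = 46.1
Divide by 3: 46.1 / 3 = 15.367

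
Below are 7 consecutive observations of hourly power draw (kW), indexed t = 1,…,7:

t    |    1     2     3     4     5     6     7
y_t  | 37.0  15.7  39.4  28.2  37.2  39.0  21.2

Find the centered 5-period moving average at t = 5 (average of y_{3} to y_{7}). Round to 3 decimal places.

33.000

Sum of periods 3–7: 39.4 + 28.2 + 37.2 + 39.0 + 21.2 = 165.0
Divide by 5: 165.0 / 5 = 33.000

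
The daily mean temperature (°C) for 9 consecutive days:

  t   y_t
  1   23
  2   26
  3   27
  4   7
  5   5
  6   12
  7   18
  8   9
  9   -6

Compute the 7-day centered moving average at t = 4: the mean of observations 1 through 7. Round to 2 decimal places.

Sum of periods 1–7: 23 + 26 + 27 + 7 + 5 + 12 + 18 = 118
Divide by 7: 118 / 7 = 16.86

16.86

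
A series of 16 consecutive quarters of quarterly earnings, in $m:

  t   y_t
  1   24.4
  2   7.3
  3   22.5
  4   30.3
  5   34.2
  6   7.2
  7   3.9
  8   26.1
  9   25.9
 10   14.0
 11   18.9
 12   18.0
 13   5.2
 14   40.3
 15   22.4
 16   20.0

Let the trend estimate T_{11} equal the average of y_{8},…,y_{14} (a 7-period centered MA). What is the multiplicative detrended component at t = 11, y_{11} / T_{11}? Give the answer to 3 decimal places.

0.892

Trend T_11 = (26.1 + 25.9 + 14.0 + 18.9 + 18.0 + 5.2 + 40.3) / 7 = 148.4/7 = 21.20000
Ratio to trend: 18.9 / 21.20000 = 0.892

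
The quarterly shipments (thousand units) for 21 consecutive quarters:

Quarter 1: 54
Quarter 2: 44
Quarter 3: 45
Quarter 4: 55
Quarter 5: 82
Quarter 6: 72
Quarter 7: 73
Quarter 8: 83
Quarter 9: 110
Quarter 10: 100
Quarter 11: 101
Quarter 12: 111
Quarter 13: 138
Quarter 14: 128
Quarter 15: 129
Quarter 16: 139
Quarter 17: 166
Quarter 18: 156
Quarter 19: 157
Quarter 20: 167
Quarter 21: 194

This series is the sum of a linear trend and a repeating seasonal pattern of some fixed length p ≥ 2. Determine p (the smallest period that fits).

First differences y_{t+1} − y_t: -10, 1, 10, 27, -10, 1, 10, 27, -10, 1, …
The difference pattern repeats every 4 terms and not for any smaller step, so p = 4.

4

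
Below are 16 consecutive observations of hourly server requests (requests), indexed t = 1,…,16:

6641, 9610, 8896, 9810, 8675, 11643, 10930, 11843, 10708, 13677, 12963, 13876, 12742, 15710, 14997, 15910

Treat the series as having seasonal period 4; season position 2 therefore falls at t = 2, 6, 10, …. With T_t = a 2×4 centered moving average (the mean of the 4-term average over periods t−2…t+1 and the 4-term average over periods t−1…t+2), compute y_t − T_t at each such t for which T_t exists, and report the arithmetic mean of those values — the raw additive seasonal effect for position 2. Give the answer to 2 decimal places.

1124.67

Season position 2 occurs at t = 6, 10, 14 (where T_t is defined).
t=6: T_6 = 10518.6250; y_6 − T_6 = 11643 − 10518.6250 = 1124.3750
t=10: T_10 = 12551.8750; y_10 − T_10 = 13677 − 12551.8750 = 1125.1250
t=14: T_14 = 14585.5000; y_14 − T_14 = 15710 − 14585.5000 = 1124.5000
Mean deviation: (1124.3750 + 1125.1250 + 1124.5000) / 3 = 1124.67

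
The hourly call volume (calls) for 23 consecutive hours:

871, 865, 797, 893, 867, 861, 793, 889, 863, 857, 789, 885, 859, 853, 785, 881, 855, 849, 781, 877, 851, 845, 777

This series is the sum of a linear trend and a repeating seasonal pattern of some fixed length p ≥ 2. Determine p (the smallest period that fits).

4

First differences y_{t+1} − y_t: -6, -68, 96, -26, -6, -68, 96, -26, -6, -68, …
The difference pattern repeats every 4 terms and not for any smaller step, so p = 4.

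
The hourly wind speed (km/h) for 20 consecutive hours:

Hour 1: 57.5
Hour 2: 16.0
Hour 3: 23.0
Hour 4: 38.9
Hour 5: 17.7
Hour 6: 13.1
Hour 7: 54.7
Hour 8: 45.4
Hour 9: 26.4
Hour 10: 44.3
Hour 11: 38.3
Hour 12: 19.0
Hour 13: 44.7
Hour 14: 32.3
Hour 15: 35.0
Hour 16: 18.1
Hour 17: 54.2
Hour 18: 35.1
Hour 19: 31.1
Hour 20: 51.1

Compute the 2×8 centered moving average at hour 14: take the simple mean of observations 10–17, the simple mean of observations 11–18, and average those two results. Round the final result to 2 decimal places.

35.16

Sum over 10–17: 44.3 + 38.3 + 19.0 + 44.7 + 32.3 + 35.0 + 18.1 + 54.2 = 285.9
Sum over 11–18: 38.3 + 19.0 + 44.7 + 32.3 + 35.0 + 18.1 + 54.2 + 35.1 = 276.7
CMA at t=14 = (285.9 + 276.7) / (2·8) = 562.6 / 16 = 35.16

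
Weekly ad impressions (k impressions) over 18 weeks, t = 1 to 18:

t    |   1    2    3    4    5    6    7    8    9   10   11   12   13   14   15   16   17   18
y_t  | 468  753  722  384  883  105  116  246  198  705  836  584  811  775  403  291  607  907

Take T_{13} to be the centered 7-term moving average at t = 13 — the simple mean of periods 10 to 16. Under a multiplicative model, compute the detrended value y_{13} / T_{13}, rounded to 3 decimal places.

1.289

Trend T_13 = (705 + 836 + 584 + 811 + 775 + 403 + 291) / 7 = 4405/7 = 629.28571
Ratio to trend: 811 / 629.28571 = 1.289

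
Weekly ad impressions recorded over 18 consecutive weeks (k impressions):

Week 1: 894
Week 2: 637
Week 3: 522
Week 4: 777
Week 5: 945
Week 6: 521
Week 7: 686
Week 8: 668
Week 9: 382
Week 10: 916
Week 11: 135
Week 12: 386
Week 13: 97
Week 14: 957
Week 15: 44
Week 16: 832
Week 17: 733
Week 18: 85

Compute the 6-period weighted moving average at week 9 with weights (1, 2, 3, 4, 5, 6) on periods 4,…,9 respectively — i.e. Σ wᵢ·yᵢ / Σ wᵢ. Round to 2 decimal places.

Weighted sum: 1·777 + 2·945 + 3·521 + 4·686 + 5·668 + 6·382 = 777 + 1890 + 1563 + 2744 + 3340 + 2292 = 12606
Weight total: 1 + 2 + 3 + 4 + 5 + 6 = 21
WMA = 12606 / 21 = 600.29

600.29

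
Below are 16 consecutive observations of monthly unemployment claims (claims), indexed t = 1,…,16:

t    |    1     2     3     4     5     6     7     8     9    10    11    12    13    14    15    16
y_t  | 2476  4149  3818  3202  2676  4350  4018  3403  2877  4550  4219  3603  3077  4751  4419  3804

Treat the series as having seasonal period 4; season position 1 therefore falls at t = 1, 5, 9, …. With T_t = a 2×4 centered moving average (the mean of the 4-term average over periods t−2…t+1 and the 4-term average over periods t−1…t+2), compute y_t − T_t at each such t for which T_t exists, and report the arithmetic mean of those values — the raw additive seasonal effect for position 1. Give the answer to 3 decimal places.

Season position 1 occurs at t = 5, 9, 13 (where T_t is defined).
t=5: T_5 = 3536.50000; y_5 − T_5 = 2676 − 3536.50000 = -860.50000
t=9: T_9 = 3737.12500; y_9 − T_9 = 2877 − 3737.12500 = -860.12500
t=13: T_13 = 3937.50000; y_13 − T_13 = 3077 − 3937.50000 = -860.50000
Mean deviation: (-860.50000 + -860.12500 + -860.50000) / 3 = -860.375

-860.375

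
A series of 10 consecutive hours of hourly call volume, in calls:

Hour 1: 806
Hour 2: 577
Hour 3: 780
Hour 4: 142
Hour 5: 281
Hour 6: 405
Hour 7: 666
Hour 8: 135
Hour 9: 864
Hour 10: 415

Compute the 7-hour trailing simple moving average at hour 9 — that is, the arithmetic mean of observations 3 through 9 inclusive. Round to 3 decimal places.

467.571

Sum of periods 3–9: 780 + 142 + 281 + 405 + 666 + 135 + 864 = 3273
Divide by 7: 3273 / 7 = 467.571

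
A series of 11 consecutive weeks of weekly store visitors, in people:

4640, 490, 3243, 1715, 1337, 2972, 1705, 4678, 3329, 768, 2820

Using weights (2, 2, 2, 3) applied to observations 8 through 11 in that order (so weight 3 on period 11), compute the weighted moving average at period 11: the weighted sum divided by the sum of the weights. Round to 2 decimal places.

Weighted sum: 2·4678 + 2·3329 + 2·768 + 3·2820 = 9356 + 6658 + 1536 + 8460 = 26010
Weight total: 2 + 2 + 2 + 3 = 9
WMA = 26010 / 9 = 2890.00

2890.00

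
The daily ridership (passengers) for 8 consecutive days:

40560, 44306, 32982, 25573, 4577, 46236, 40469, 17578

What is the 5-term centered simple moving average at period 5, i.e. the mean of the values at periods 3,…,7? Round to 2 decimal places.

29967.40

Sum of periods 3–7: 32982 + 25573 + 4577 + 46236 + 40469 = 149837
Divide by 5: 149837 / 5 = 29967.40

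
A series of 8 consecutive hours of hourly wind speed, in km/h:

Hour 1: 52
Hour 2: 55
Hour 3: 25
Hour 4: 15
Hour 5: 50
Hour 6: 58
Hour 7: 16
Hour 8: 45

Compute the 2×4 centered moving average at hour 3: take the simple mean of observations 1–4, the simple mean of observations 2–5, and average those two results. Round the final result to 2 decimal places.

Sum over 1–4: 52 + 55 + 25 + 15 = 147
Sum over 2–5: 55 + 25 + 15 + 50 = 145
CMA at t=3 = (147 + 145) / (2·4) = 292 / 8 = 36.50

36.50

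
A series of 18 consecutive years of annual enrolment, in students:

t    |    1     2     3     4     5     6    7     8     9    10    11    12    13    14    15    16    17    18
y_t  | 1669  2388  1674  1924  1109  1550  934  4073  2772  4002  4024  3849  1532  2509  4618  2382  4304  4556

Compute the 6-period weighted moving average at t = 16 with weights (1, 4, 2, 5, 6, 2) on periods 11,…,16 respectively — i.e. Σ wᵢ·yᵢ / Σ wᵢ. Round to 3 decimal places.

Weighted sum: 1·4024 + 4·3849 + 2·1532 + 5·2509 + 6·4618 + 2·2382 = 4024 + 15396 + 3064 + 12545 + 27708 + 4764 = 67501
Weight total: 1 + 4 + 2 + 5 + 6 + 2 = 20
WMA = 67501 / 20 = 3375.050

3375.050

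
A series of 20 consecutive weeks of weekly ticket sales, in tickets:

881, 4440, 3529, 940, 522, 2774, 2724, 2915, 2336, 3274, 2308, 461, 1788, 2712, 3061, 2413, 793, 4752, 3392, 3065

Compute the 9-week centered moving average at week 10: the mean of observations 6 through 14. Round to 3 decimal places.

Sum of periods 6–14: 2774 + 2724 + 2915 + 2336 + 3274 + 2308 + 461 + 1788 + 2712 = 21292
Divide by 9: 21292 / 9 = 2365.778

2365.778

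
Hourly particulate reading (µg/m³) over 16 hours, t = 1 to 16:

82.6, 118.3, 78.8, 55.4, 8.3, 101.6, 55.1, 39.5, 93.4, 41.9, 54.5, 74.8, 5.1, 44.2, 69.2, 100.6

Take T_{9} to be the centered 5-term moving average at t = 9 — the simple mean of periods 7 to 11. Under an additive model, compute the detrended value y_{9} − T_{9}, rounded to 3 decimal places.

36.520

Trend T_9 = (55.1 + 39.5 + 93.4 + 41.9 + 54.5) / 5 = 284.4/5 = 56.88000
Detrended value: 93.4 − 56.88000 = 36.520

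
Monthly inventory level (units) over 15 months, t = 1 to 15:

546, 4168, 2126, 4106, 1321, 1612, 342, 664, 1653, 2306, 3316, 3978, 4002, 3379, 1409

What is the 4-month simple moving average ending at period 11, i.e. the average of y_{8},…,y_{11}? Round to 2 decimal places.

1984.75

Sum of periods 8–11: 664 + 1653 + 2306 + 3316 = 7939
Divide by 4: 7939 / 4 = 1984.75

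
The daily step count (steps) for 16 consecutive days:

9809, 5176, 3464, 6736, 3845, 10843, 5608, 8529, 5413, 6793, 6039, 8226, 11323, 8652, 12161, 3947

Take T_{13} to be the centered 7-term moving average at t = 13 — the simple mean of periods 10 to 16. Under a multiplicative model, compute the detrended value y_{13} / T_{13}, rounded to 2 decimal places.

1.39

Trend T_13 = (6793 + 6039 + 8226 + 11323 + 8652 + 12161 + 3947) / 7 = 57141/7 = 8163.0000
Ratio to trend: 11323 / 8163.0000 = 1.39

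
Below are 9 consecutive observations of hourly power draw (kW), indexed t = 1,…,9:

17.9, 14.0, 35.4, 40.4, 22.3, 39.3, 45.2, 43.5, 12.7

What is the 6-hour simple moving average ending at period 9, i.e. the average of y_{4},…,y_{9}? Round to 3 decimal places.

Sum of periods 4–9: 40.4 + 22.3 + 39.3 + 45.2 + 43.5 + 12.7 = 203.4
Divide by 6: 203.4 / 6 = 33.900

33.900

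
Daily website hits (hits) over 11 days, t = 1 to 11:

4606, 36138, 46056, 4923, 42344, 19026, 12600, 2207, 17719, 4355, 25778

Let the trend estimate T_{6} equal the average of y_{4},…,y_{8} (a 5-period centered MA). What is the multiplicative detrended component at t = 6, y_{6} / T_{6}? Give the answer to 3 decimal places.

1.173

Trend T_6 = (4923 + 42344 + 19026 + 12600 + 2207) / 5 = 81100/5 = 16220.00000
Ratio to trend: 19026 / 16220.00000 = 1.173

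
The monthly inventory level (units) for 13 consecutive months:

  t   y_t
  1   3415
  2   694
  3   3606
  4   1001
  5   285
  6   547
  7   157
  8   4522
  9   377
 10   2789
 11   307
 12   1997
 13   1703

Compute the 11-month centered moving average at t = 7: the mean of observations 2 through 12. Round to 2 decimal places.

1480.18

Sum of periods 2–12: 694 + 3606 + 1001 + 285 + 547 + 157 + 4522 + 377 + 2789 + 307 + 1997 = 16282
Divide by 11: 16282 / 11 = 1480.18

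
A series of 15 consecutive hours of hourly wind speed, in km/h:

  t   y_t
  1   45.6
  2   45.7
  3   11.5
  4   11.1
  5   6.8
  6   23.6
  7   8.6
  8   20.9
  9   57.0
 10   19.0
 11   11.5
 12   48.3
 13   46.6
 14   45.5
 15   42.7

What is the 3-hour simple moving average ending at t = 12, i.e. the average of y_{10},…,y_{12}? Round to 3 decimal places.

Sum of periods 10–12: 19.0 + 11.5 + 48.3 = 78.8
Divide by 3: 78.8 / 3 = 26.267

26.267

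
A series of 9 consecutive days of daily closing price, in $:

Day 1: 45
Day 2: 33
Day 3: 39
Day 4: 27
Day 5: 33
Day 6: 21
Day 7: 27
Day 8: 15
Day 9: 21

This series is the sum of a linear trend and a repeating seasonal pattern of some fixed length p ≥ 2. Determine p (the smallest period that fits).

2

First differences y_{t+1} − y_t: -12, 6, -12, 6, -12, 6, …
The difference pattern repeats every 2 terms and not for any smaller step, so p = 2.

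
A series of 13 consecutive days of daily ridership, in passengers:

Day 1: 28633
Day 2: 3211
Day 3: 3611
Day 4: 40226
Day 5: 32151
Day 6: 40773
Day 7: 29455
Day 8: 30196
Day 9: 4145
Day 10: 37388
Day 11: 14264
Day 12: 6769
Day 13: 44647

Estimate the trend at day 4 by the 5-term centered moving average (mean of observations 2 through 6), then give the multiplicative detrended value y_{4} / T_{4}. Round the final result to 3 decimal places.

1.676

Trend T_4 = (3211 + 3611 + 40226 + 32151 + 40773) / 5 = 119972/5 = 23994.40000
Ratio to trend: 40226 / 23994.40000 = 1.676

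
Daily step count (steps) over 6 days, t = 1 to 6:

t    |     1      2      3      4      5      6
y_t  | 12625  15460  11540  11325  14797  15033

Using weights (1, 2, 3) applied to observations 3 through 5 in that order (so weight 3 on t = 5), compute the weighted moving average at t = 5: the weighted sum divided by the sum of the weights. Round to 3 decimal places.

Weighted sum: 1·11540 + 2·11325 + 3·14797 = 11540 + 22650 + 44391 = 78581
Weight total: 1 + 2 + 3 = 6
WMA = 78581 / 6 = 13096.833

13096.833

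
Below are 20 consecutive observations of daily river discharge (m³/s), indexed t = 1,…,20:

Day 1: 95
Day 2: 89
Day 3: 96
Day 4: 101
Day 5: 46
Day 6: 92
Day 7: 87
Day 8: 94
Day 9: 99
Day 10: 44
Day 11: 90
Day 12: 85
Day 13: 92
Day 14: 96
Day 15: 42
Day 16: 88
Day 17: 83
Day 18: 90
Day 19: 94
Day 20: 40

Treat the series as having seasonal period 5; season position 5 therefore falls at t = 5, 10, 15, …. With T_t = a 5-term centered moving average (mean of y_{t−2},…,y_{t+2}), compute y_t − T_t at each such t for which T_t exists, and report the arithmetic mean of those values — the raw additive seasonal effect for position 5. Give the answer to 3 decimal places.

Season position 5 occurs at t = 5, 10, 15 (where T_t is defined).
t=5: T_5 = 84.40000; y_5 − T_5 = 46 − 84.40000 = -38.40000
t=10: T_10 = 82.40000; y_10 − T_10 = 44 − 82.40000 = -38.40000
t=15: T_15 = 80.20000; y_15 − T_15 = 42 − 80.20000 = -38.20000
Mean deviation: (-38.40000 + -38.40000 + -38.20000) / 3 = -38.333

-38.333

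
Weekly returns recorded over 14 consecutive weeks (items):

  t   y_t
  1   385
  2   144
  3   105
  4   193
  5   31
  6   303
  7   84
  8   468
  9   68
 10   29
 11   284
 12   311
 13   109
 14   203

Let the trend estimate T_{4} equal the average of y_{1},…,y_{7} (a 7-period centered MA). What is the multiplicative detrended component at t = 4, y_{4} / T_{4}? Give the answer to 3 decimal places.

1.085

Trend T_4 = (385 + 144 + 105 + 193 + 31 + 303 + 84) / 7 = 1245/7 = 177.85714
Ratio to trend: 193 / 177.85714 = 1.085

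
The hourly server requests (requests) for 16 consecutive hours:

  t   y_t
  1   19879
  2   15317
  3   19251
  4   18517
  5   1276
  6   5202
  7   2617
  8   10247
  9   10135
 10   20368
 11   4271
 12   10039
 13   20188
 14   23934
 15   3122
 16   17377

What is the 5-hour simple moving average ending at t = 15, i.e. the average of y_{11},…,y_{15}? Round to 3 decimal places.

12310.800

Sum of periods 11–15: 4271 + 10039 + 20188 + 23934 + 3122 = 61554
Divide by 5: 61554 / 5 = 12310.800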